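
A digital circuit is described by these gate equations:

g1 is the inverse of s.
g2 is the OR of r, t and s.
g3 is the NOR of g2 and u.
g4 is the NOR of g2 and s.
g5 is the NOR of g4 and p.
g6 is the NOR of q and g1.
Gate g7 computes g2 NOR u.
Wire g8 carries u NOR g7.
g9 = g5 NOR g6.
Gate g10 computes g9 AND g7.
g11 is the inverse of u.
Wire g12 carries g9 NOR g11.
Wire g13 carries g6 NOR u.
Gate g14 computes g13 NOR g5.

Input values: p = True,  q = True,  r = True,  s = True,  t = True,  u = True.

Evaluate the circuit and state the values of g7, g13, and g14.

g7 = False  g13 = False  g14 = True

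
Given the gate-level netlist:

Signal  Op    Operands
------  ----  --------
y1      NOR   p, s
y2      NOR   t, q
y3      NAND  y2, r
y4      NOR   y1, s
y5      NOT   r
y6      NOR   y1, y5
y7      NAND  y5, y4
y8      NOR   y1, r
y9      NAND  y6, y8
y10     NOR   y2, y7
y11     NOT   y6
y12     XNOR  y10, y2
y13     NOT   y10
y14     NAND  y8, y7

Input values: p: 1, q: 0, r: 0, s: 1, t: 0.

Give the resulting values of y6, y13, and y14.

y1 = p NOR s = 1 NOR 1 = 0
y2 = t NOR q = 0 NOR 0 = 1
y4 = y1 NOR s = 0 NOR 1 = 0
y5 = NOT r = NOT 0 = 1
y6 = y1 NOR y5 = 0 NOR 1 = 0
y7 = y5 NAND y4 = 1 NAND 0 = 1
y8 = y1 NOR r = 0 NOR 0 = 1
y10 = y2 NOR y7 = 1 NOR 1 = 0
y13 = NOT y10 = NOT 0 = 1
y14 = y8 NAND y7 = 1 NAND 1 = 0

y6 = 0, y13 = 1, y14 = 0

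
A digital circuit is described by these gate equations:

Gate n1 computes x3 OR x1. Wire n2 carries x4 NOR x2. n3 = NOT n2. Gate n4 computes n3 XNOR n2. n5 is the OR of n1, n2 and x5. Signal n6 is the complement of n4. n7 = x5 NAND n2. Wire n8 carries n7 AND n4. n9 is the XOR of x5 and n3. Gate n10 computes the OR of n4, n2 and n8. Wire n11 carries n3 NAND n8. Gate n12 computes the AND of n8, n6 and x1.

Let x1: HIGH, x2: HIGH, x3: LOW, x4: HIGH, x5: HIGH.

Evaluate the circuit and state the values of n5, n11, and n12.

n5 = HIGH, n11 = HIGH, n12 = LOW

n1 = x3 OR x1 = LOW OR HIGH = HIGH
n2 = x4 NOR x2 = HIGH NOR HIGH = LOW
n3 = NOT n2 = NOT LOW = HIGH
n4 = n3 XNOR n2 = HIGH XNOR LOW = LOW
n5 = n1 OR n2 OR x5 = HIGH OR LOW OR HIGH = HIGH
n6 = NOT n4 = NOT LOW = HIGH
n7 = x5 NAND n2 = HIGH NAND LOW = HIGH
n8 = n7 AND n4 = HIGH AND LOW = LOW
n11 = n3 NAND n8 = HIGH NAND LOW = HIGH
n12 = n8 AND n6 AND x1 = LOW AND HIGH AND HIGH = LOW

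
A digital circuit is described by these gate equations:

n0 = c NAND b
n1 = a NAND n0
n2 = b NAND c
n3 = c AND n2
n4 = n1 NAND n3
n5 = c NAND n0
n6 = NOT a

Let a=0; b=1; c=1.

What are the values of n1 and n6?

n1 = 1, n6 = 1

n0 = c NAND b = 1 NAND 1 = 0
n1 = a NAND n0 = 0 NAND 0 = 1
n6 = NOT a = NOT 0 = 1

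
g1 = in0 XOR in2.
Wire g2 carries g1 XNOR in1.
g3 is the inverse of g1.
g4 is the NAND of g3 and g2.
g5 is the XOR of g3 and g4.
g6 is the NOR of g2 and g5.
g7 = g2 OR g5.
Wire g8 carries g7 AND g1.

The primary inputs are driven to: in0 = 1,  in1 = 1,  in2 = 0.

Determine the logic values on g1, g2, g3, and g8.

g1 = 1; g2 = 1; g3 = 0; g8 = 1

g1 = in0 XOR in2 = 1 XOR 0 = 1
g2 = g1 XNOR in1 = 1 XNOR 1 = 1
g3 = NOT g1 = NOT 1 = 0
g4 = g3 NAND g2 = 0 NAND 1 = 1
g5 = g3 XOR g4 = 0 XOR 1 = 1
g7 = g2 OR g5 = 1 OR 1 = 1
g8 = g7 AND g1 = 1 AND 1 = 1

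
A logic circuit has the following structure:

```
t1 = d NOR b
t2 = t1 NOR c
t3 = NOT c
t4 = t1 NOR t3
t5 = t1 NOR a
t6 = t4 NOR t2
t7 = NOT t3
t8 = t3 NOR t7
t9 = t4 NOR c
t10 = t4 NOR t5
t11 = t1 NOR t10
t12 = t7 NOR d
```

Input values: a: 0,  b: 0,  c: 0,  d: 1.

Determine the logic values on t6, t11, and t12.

t1 = d NOR b = 1 NOR 0 = 0
t2 = t1 NOR c = 0 NOR 0 = 1
t3 = NOT c = NOT 0 = 1
t4 = t1 NOR t3 = 0 NOR 1 = 0
t5 = t1 NOR a = 0 NOR 0 = 1
t6 = t4 NOR t2 = 0 NOR 1 = 0
t7 = NOT t3 = NOT 1 = 0
t10 = t4 NOR t5 = 0 NOR 1 = 0
t11 = t1 NOR t10 = 0 NOR 0 = 1
t12 = t7 NOR d = 0 NOR 1 = 0

t6 = 0, t11 = 1, t12 = 0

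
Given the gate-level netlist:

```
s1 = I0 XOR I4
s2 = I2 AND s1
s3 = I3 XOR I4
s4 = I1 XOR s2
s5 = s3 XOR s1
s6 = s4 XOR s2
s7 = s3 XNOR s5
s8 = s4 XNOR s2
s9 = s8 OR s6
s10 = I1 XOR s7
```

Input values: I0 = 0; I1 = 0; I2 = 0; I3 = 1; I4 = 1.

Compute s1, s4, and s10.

s1 = 1; s4 = 0; s10 = 0

s1 = I0 XOR I4 = 0 XOR 1 = 1
s2 = I2 AND s1 = 0 AND 1 = 0
s3 = I3 XOR I4 = 1 XOR 1 = 0
s4 = I1 XOR s2 = 0 XOR 0 = 0
s5 = s3 XOR s1 = 0 XOR 1 = 1
s7 = s3 XNOR s5 = 0 XNOR 1 = 0
s10 = I1 XOR s7 = 0 XOR 0 = 0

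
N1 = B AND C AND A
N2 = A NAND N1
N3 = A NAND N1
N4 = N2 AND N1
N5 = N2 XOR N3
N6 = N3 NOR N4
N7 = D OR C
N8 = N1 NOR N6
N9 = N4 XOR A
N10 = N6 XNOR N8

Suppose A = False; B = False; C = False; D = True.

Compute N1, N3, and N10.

N1 = False, N3 = True, N10 = False

N1 = B AND C AND A = False AND False AND False = False
N2 = A NAND N1 = False NAND False = True
N3 = A NAND N1 = False NAND False = True
N4 = N2 AND N1 = True AND False = False
N6 = N3 NOR N4 = True NOR False = False
N8 = N1 NOR N6 = False NOR False = True
N10 = N6 XNOR N8 = False XNOR True = False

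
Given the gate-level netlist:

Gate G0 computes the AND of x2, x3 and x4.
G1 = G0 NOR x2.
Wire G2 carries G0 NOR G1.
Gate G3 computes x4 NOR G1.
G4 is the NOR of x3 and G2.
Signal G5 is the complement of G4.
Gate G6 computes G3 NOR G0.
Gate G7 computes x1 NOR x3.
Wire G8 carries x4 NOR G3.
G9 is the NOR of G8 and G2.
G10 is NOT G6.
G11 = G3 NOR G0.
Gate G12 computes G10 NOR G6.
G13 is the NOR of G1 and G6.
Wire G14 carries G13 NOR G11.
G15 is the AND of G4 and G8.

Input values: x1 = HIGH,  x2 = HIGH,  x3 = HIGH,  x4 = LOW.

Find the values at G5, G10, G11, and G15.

G5 = HIGH  G10 = HIGH  G11 = LOW  G15 = LOW

G0 = x2 AND x3 AND x4 = HIGH AND HIGH AND LOW = LOW
G1 = G0 NOR x2 = LOW NOR HIGH = LOW
G2 = G0 NOR G1 = LOW NOR LOW = HIGH
G3 = x4 NOR G1 = LOW NOR LOW = HIGH
G4 = x3 NOR G2 = HIGH NOR HIGH = LOW
G5 = NOT G4 = NOT LOW = HIGH
G6 = G3 NOR G0 = HIGH NOR LOW = LOW
G8 = x4 NOR G3 = LOW NOR HIGH = LOW
G10 = NOT G6 = NOT LOW = HIGH
G11 = G3 NOR G0 = HIGH NOR LOW = LOW
G15 = G4 AND G8 = LOW AND LOW = LOW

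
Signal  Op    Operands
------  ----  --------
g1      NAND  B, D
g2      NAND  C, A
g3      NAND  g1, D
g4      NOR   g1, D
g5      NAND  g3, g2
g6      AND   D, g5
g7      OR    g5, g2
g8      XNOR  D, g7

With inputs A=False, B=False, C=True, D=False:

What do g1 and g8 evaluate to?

g1 = B NAND D = False NAND False = True
g2 = C NAND A = True NAND False = True
g3 = g1 NAND D = True NAND False = True
g5 = g3 NAND g2 = True NAND True = False
g7 = g5 OR g2 = False OR True = True
g8 = D XNOR g7 = False XNOR True = False

g1 = True, g8 = False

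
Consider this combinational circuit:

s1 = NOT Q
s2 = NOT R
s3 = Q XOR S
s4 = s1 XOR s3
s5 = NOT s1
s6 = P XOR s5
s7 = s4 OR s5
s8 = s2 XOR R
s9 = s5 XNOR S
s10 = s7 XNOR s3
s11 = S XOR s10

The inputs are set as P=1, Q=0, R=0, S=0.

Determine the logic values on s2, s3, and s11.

s2 = 1, s3 = 0, s11 = 0

s1 = NOT Q = NOT 0 = 1
s2 = NOT R = NOT 0 = 1
s3 = Q XOR S = 0 XOR 0 = 0
s4 = s1 XOR s3 = 1 XOR 0 = 1
s5 = NOT s1 = NOT 1 = 0
s7 = s4 OR s5 = 1 OR 0 = 1
s10 = s7 XNOR s3 = 1 XNOR 0 = 0
s11 = S XOR s10 = 0 XOR 0 = 0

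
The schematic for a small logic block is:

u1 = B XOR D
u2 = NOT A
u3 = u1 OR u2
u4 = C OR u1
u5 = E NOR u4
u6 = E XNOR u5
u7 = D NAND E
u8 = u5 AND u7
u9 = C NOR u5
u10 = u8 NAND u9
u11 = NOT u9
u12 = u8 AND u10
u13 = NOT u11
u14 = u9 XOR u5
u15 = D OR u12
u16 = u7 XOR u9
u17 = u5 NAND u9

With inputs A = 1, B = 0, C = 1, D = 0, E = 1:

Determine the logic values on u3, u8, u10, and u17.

u3 = 0  u8 = 0  u10 = 1  u17 = 1

u1 = B XOR D = 0 XOR 0 = 0
u2 = NOT A = NOT 1 = 0
u3 = u1 OR u2 = 0 OR 0 = 0
u4 = C OR u1 = 1 OR 0 = 1
u5 = E NOR u4 = 1 NOR 1 = 0
u7 = D NAND E = 0 NAND 1 = 1
u8 = u5 AND u7 = 0 AND 1 = 0
u9 = C NOR u5 = 1 NOR 0 = 0
u10 = u8 NAND u9 = 0 NAND 0 = 1
u17 = u5 NAND u9 = 0 NAND 0 = 1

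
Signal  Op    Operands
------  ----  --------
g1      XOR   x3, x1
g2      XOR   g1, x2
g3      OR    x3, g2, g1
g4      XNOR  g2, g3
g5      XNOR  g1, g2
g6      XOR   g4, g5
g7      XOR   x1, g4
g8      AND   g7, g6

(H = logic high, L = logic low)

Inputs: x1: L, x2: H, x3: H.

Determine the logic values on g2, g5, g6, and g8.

g2 = L  g5 = L  g6 = L  g8 = L

g1 = x3 XOR x1 = H XOR L = H
g2 = g1 XOR x2 = H XOR H = L
g3 = x3 OR g2 OR g1 = H OR L OR H = H
g4 = g2 XNOR g3 = L XNOR H = L
g5 = g1 XNOR g2 = H XNOR L = L
g6 = g4 XOR g5 = L XOR L = L
g7 = x1 XOR g4 = L XOR L = L
g8 = g7 AND g6 = L AND L = L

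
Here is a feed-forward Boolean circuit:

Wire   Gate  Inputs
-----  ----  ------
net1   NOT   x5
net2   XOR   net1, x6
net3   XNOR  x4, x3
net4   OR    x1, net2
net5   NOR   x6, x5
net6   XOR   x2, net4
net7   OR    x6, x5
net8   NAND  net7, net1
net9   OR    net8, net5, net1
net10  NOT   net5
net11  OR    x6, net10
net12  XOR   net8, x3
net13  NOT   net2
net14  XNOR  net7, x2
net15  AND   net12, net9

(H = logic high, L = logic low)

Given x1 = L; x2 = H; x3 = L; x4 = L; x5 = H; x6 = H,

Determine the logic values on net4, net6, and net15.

net4 = H  net6 = L  net15 = H

net1 = NOT x5 = NOT H = L
net2 = net1 XOR x6 = L XOR H = H
net4 = x1 OR net2 = L OR H = H
net5 = x6 NOR x5 = H NOR H = L
net6 = x2 XOR net4 = H XOR H = L
net7 = x6 OR x5 = H OR H = H
net8 = net7 NAND net1 = H NAND L = H
net9 = net8 OR net5 OR net1 = H OR L OR L = H
net12 = net8 XOR x3 = H XOR L = H
net15 = net12 AND net9 = H AND H = H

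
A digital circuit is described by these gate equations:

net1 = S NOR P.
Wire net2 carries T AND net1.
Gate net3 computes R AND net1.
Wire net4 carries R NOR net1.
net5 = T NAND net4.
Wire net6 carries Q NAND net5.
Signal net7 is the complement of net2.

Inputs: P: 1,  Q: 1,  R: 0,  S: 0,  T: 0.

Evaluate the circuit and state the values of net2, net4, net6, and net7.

net2 = 0  net4 = 1  net6 = 0  net7 = 1

net1 = S NOR P = 0 NOR 1 = 0
net2 = T AND net1 = 0 AND 0 = 0
net4 = R NOR net1 = 0 NOR 0 = 1
net5 = T NAND net4 = 0 NAND 1 = 1
net6 = Q NAND net5 = 1 NAND 1 = 0
net7 = NOT net2 = NOT 0 = 1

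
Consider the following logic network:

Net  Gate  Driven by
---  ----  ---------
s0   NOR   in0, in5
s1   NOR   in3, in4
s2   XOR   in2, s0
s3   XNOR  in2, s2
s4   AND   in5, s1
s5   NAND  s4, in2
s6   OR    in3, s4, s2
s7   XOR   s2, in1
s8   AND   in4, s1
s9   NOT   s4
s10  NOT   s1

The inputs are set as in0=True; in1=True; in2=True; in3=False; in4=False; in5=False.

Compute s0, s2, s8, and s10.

s0 = False, s2 = True, s8 = False, s10 = False

s0 = in0 NOR in5 = True NOR False = False
s1 = in3 NOR in4 = False NOR False = True
s2 = in2 XOR s0 = True XOR False = True
s8 = in4 AND s1 = False AND True = False
s10 = NOT s1 = NOT True = False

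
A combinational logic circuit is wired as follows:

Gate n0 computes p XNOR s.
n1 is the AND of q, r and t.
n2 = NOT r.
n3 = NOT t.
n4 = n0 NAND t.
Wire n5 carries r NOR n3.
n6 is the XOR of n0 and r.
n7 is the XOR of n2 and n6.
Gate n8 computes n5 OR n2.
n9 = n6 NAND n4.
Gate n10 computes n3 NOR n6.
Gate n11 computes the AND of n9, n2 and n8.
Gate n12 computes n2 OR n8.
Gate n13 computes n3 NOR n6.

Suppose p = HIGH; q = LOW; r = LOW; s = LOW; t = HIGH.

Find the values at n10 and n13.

n10 = HIGH, n13 = HIGH

n0 = p XNOR s = HIGH XNOR LOW = LOW
n3 = NOT t = NOT HIGH = LOW
n6 = n0 XOR r = LOW XOR LOW = LOW
n10 = n3 NOR n6 = LOW NOR LOW = HIGH
n13 = n3 NOR n6 = LOW NOR LOW = HIGH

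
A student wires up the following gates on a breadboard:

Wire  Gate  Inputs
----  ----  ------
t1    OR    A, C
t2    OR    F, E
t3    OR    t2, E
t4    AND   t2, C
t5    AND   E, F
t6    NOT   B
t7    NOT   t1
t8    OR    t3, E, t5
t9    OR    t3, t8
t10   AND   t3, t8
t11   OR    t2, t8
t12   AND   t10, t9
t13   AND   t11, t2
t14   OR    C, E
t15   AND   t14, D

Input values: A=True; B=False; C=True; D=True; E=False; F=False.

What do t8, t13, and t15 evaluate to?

t2 = F OR E = False OR False = False
t3 = t2 OR E = False OR False = False
t5 = E AND F = False AND False = False
t8 = t3 OR E OR t5 = False OR False OR False = False
t11 = t2 OR t8 = False OR False = False
t13 = t11 AND t2 = False AND False = False
t14 = C OR E = True OR False = True
t15 = t14 AND D = True AND True = True

t8 = False, t13 = False, t15 = True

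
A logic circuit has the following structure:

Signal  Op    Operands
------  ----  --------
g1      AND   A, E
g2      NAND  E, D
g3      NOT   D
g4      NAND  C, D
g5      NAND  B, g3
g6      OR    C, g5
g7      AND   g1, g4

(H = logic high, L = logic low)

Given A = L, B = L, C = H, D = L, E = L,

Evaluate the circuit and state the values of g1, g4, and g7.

g1 = A AND E = L AND L = L
g4 = C NAND D = H NAND L = H
g7 = g1 AND g4 = L AND H = L

g1 = L  g4 = H  g7 = L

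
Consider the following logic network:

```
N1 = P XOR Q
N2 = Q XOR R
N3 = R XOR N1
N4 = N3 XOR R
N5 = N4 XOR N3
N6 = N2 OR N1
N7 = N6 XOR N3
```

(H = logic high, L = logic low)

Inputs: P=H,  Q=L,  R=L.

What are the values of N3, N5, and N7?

N1 = P XOR Q = H XOR L = H
N2 = Q XOR R = L XOR L = L
N3 = R XOR N1 = L XOR H = H
N4 = N3 XOR R = H XOR L = H
N5 = N4 XOR N3 = H XOR H = L
N6 = N2 OR N1 = L OR H = H
N7 = N6 XOR N3 = H XOR H = L

N3 = H, N5 = L, N7 = L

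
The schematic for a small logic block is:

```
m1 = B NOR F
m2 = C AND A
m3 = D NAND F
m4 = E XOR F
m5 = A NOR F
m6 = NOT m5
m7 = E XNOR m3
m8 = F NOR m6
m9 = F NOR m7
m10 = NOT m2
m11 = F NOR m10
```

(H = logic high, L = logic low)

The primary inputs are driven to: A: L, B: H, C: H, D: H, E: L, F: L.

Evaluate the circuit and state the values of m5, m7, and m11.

m2 = C AND A = H AND L = L
m3 = D NAND F = H NAND L = H
m5 = A NOR F = L NOR L = H
m7 = E XNOR m3 = L XNOR H = L
m10 = NOT m2 = NOT L = H
m11 = F NOR m10 = L NOR H = L

m5 = H  m7 = L  m11 = L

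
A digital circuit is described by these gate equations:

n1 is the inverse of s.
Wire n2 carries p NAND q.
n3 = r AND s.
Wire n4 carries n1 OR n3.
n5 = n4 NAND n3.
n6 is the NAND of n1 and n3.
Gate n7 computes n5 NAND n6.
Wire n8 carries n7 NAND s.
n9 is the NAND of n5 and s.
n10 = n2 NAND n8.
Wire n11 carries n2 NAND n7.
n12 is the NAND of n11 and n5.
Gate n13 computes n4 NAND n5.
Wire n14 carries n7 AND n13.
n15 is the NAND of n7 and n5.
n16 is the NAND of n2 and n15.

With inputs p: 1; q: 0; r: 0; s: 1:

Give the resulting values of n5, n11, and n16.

n5 = 1, n11 = 1, n16 = 0

n1 = NOT s = NOT 1 = 0
n2 = p NAND q = 1 NAND 0 = 1
n3 = r AND s = 0 AND 1 = 0
n4 = n1 OR n3 = 0 OR 0 = 0
n5 = n4 NAND n3 = 0 NAND 0 = 1
n6 = n1 NAND n3 = 0 NAND 0 = 1
n7 = n5 NAND n6 = 1 NAND 1 = 0
n11 = n2 NAND n7 = 1 NAND 0 = 1
n15 = n7 NAND n5 = 0 NAND 1 = 1
n16 = n2 NAND n15 = 1 NAND 1 = 0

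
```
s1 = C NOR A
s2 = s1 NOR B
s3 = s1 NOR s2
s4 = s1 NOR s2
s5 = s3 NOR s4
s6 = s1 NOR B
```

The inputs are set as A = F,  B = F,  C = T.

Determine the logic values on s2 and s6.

s2 = T; s6 = T

s1 = C NOR A = T NOR F = F
s2 = s1 NOR B = F NOR F = T
s6 = s1 NOR B = F NOR F = T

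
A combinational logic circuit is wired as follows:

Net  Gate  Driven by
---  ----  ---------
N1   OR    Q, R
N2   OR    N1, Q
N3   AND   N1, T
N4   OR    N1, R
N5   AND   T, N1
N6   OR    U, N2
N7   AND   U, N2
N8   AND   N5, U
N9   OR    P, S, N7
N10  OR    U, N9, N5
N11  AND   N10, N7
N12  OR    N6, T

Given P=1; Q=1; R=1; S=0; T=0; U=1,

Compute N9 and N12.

N1 = Q OR R = 1 OR 1 = 1
N2 = N1 OR Q = 1 OR 1 = 1
N6 = U OR N2 = 1 OR 1 = 1
N7 = U AND N2 = 1 AND 1 = 1
N9 = P OR S OR N7 = 1 OR 0 OR 1 = 1
N12 = N6 OR T = 1 OR 0 = 1

N9 = 1  N12 = 1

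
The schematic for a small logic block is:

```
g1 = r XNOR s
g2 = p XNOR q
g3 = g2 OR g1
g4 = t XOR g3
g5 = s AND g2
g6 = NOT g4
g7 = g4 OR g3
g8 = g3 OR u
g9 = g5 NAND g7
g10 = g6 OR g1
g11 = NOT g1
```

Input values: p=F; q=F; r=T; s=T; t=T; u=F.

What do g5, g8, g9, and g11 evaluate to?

g5 = T  g8 = T  g9 = F  g11 = F

g1 = r XNOR s = T XNOR T = T
g2 = p XNOR q = F XNOR F = T
g3 = g2 OR g1 = T OR T = T
g4 = t XOR g3 = T XOR T = F
g5 = s AND g2 = T AND T = T
g7 = g4 OR g3 = F OR T = T
g8 = g3 OR u = T OR F = T
g9 = g5 NAND g7 = T NAND T = F
g11 = NOT g1 = NOT T = F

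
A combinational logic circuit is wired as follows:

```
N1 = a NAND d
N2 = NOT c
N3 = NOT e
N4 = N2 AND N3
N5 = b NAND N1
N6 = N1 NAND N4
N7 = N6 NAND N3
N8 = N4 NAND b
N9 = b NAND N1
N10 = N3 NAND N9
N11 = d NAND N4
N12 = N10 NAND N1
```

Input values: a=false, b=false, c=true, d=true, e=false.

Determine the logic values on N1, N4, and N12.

N1 = true; N4 = false; N12 = true

N1 = a NAND d = false NAND true = true
N2 = NOT c = NOT true = false
N3 = NOT e = NOT false = true
N4 = N2 AND N3 = false AND true = false
N9 = b NAND N1 = false NAND true = true
N10 = N3 NAND N9 = true NAND true = false
N12 = N10 NAND N1 = false NAND true = true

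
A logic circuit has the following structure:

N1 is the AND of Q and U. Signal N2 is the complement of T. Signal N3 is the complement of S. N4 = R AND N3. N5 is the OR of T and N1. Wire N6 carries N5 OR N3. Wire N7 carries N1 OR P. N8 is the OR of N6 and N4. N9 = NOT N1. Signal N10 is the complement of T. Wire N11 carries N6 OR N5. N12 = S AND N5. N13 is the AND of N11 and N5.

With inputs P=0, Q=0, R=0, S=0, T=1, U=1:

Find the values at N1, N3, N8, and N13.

N1 = 0; N3 = 1; N8 = 1; N13 = 1

N1 = Q AND U = 0 AND 1 = 0
N3 = NOT S = NOT 0 = 1
N4 = R AND N3 = 0 AND 1 = 0
N5 = T OR N1 = 1 OR 0 = 1
N6 = N5 OR N3 = 1 OR 1 = 1
N8 = N6 OR N4 = 1 OR 0 = 1
N11 = N6 OR N5 = 1 OR 1 = 1
N13 = N11 AND N5 = 1 AND 1 = 1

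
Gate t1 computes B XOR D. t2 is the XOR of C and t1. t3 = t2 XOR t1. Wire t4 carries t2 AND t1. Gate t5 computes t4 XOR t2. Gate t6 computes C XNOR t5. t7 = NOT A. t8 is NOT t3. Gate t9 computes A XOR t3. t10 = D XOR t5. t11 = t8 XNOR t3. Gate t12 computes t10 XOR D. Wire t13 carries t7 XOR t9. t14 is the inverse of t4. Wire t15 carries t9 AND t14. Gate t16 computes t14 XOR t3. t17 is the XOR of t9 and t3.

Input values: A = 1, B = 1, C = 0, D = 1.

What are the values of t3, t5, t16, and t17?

t1 = B XOR D = 1 XOR 1 = 0
t2 = C XOR t1 = 0 XOR 0 = 0
t3 = t2 XOR t1 = 0 XOR 0 = 0
t4 = t2 AND t1 = 0 AND 0 = 0
t5 = t4 XOR t2 = 0 XOR 0 = 0
t9 = A XOR t3 = 1 XOR 0 = 1
t14 = NOT t4 = NOT 0 = 1
t16 = t14 XOR t3 = 1 XOR 0 = 1
t17 = t9 XOR t3 = 1 XOR 0 = 1

t3 = 0, t5 = 0, t16 = 1, t17 = 1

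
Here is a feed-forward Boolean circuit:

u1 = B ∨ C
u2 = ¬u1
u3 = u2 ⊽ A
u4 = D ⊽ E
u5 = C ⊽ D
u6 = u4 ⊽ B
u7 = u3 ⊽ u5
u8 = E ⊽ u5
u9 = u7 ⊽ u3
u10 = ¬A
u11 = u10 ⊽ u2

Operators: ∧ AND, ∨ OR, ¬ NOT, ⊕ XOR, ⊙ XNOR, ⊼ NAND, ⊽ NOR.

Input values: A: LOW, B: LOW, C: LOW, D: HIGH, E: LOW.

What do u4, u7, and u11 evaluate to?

u4 = LOW, u7 = HIGH, u11 = LOW

u1 = B OR C = LOW OR LOW = LOW
u2 = NOT u1 = NOT LOW = HIGH
u3 = u2 NOR A = HIGH NOR LOW = LOW
u4 = D NOR E = HIGH NOR LOW = LOW
u5 = C NOR D = LOW NOR HIGH = LOW
u7 = u3 NOR u5 = LOW NOR LOW = HIGH
u10 = NOT A = NOT LOW = HIGH
u11 = u10 NOR u2 = HIGH NOR HIGH = LOW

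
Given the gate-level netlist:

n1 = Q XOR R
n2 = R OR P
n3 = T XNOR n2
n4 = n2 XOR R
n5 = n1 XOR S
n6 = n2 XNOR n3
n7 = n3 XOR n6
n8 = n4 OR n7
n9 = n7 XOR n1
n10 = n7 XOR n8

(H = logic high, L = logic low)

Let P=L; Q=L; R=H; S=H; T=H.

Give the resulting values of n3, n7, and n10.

n2 = R OR P = H OR L = H
n3 = T XNOR n2 = H XNOR H = H
n4 = n2 XOR R = H XOR H = L
n6 = n2 XNOR n3 = H XNOR H = H
n7 = n3 XOR n6 = H XOR H = L
n8 = n4 OR n7 = L OR L = L
n10 = n7 XOR n8 = L XOR L = L

n3 = H; n7 = L; n10 = L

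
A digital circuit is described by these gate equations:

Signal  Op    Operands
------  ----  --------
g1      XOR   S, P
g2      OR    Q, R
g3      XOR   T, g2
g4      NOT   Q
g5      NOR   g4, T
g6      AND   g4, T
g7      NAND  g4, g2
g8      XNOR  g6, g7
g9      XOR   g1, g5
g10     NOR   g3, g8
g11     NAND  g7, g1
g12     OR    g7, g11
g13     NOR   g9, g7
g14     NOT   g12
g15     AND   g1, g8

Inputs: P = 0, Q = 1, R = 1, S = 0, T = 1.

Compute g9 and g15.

g1 = S XOR P = 0 XOR 0 = 0
g2 = Q OR R = 1 OR 1 = 1
g4 = NOT Q = NOT 1 = 0
g5 = g4 NOR T = 0 NOR 1 = 0
g6 = g4 AND T = 0 AND 1 = 0
g7 = g4 NAND g2 = 0 NAND 1 = 1
g8 = g6 XNOR g7 = 0 XNOR 1 = 0
g9 = g1 XOR g5 = 0 XOR 0 = 0
g15 = g1 AND g8 = 0 AND 0 = 0

g9 = 0; g15 = 0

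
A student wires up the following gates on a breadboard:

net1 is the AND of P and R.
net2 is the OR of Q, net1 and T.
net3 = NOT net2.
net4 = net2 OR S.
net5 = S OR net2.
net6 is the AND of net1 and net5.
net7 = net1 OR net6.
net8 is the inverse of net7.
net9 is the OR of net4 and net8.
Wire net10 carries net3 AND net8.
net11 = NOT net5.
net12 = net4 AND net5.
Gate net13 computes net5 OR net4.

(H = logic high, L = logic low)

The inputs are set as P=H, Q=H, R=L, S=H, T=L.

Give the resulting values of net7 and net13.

net1 = P AND R = H AND L = L
net2 = Q OR net1 OR T = H OR L OR L = H
net4 = net2 OR S = H OR H = H
net5 = S OR net2 = H OR H = H
net6 = net1 AND net5 = L AND H = L
net7 = net1 OR net6 = L OR L = L
net13 = net5 OR net4 = H OR H = H

net7 = L, net13 = H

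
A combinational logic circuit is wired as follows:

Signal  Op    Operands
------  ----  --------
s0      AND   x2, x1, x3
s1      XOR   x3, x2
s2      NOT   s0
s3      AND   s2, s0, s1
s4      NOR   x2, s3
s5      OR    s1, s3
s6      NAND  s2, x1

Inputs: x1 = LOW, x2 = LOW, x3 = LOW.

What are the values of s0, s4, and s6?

s0 = x2 AND x1 AND x3 = LOW AND LOW AND LOW = LOW
s1 = x3 XOR x2 = LOW XOR LOW = LOW
s2 = NOT s0 = NOT LOW = HIGH
s3 = s2 AND s0 AND s1 = HIGH AND LOW AND LOW = LOW
s4 = x2 NOR s3 = LOW NOR LOW = HIGH
s6 = s2 NAND x1 = HIGH NAND LOW = HIGH

s0 = LOW, s4 = HIGH, s6 = HIGH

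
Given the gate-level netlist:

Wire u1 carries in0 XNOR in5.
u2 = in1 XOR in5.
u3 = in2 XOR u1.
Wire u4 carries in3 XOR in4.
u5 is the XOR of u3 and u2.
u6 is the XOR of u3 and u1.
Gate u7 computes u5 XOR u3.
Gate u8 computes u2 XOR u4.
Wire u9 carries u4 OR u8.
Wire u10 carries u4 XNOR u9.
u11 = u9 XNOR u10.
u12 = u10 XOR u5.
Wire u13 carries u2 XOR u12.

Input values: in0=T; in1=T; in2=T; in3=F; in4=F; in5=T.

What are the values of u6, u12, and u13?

u1 = in0 XNOR in5 = T XNOR T = T
u2 = in1 XOR in5 = T XOR T = F
u3 = in2 XOR u1 = T XOR T = F
u4 = in3 XOR in4 = F XOR F = F
u5 = u3 XOR u2 = F XOR F = F
u6 = u3 XOR u1 = F XOR T = T
u8 = u2 XOR u4 = F XOR F = F
u9 = u4 OR u8 = F OR F = F
u10 = u4 XNOR u9 = F XNOR F = T
u12 = u10 XOR u5 = T XOR F = T
u13 = u2 XOR u12 = F XOR T = T

u6 = T, u12 = T, u13 = T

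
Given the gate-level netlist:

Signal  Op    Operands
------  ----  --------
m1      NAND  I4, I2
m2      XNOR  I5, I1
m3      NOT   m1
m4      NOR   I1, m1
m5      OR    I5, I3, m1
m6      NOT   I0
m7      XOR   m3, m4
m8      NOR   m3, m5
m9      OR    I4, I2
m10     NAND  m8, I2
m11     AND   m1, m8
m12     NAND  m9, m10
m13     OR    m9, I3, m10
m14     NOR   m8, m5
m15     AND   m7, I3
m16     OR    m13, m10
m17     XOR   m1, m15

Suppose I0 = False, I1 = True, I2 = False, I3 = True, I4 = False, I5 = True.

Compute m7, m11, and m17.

m7 = False; m11 = False; m17 = True

m1 = I4 NAND I2 = False NAND False = True
m3 = NOT m1 = NOT True = False
m4 = I1 NOR m1 = True NOR True = False
m5 = I5 OR I3 OR m1 = True OR True OR True = True
m7 = m3 XOR m4 = False XOR False = False
m8 = m3 NOR m5 = False NOR True = False
m11 = m1 AND m8 = True AND False = False
m15 = m7 AND I3 = False AND True = False
m17 = m1 XOR m15 = True XOR False = True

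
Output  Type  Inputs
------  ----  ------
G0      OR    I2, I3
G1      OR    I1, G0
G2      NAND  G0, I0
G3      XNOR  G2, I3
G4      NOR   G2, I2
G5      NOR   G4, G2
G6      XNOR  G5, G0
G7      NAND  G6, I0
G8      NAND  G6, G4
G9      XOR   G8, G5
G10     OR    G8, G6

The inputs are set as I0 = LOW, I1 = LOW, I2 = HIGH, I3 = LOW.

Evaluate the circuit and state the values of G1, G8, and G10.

G1 = HIGH, G8 = HIGH, G10 = HIGH

G0 = I2 OR I3 = HIGH OR LOW = HIGH
G1 = I1 OR G0 = LOW OR HIGH = HIGH
G2 = G0 NAND I0 = HIGH NAND LOW = HIGH
G4 = G2 NOR I2 = HIGH NOR HIGH = LOW
G5 = G4 NOR G2 = LOW NOR HIGH = LOW
G6 = G5 XNOR G0 = LOW XNOR HIGH = LOW
G8 = G6 NAND G4 = LOW NAND LOW = HIGH
G10 = G8 OR G6 = HIGH OR LOW = HIGH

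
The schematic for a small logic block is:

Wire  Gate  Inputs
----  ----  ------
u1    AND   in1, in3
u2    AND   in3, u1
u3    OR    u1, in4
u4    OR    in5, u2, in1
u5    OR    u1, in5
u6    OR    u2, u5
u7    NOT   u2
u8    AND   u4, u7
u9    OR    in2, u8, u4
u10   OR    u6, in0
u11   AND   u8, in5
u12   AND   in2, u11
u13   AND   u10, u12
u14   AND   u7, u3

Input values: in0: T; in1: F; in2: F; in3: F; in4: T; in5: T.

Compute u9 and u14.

u9 = T, u14 = T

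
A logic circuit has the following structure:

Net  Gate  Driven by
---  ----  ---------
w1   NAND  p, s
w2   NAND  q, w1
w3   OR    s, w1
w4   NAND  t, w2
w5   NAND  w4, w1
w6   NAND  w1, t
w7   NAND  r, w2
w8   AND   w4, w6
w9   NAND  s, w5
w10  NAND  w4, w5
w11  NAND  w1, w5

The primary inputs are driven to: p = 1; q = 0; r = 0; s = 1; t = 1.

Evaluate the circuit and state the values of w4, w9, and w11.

w4 = 0  w9 = 0  w11 = 1

w1 = p NAND s = 1 NAND 1 = 0
w2 = q NAND w1 = 0 NAND 0 = 1
w4 = t NAND w2 = 1 NAND 1 = 0
w5 = w4 NAND w1 = 0 NAND 0 = 1
w9 = s NAND w5 = 1 NAND 1 = 0
w11 = w1 NAND w5 = 0 NAND 1 = 1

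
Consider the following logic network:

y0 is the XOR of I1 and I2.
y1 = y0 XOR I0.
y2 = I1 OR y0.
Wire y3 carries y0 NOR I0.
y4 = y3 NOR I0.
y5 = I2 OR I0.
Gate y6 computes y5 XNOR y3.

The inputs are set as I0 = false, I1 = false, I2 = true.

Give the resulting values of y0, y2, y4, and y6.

y0 = I1 XOR I2 = false XOR true = true
y2 = I1 OR y0 = false OR true = true
y3 = y0 NOR I0 = true NOR false = false
y4 = y3 NOR I0 = false NOR false = true
y5 = I2 OR I0 = true OR false = true
y6 = y5 XNOR y3 = true XNOR false = false

y0 = true; y2 = true; y4 = true; y6 = false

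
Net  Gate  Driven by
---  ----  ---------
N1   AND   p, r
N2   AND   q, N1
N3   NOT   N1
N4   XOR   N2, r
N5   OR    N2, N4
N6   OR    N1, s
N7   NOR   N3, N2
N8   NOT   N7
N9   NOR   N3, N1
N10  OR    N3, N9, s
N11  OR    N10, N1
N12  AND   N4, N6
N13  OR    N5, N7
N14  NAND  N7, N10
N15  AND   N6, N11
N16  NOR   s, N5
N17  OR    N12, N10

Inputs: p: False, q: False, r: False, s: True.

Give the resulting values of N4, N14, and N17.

N1 = p AND r = False AND False = False
N2 = q AND N1 = False AND False = False
N3 = NOT N1 = NOT False = True
N4 = N2 XOR r = False XOR False = False
N6 = N1 OR s = False OR True = True
N7 = N3 NOR N2 = True NOR False = False
N9 = N3 NOR N1 = True NOR False = False
N10 = N3 OR N9 OR s = True OR False OR True = True
N12 = N4 AND N6 = False AND True = False
N14 = N7 NAND N10 = False NAND True = True
N17 = N12 OR N10 = False OR True = True

N4 = False; N14 = True; N17 = True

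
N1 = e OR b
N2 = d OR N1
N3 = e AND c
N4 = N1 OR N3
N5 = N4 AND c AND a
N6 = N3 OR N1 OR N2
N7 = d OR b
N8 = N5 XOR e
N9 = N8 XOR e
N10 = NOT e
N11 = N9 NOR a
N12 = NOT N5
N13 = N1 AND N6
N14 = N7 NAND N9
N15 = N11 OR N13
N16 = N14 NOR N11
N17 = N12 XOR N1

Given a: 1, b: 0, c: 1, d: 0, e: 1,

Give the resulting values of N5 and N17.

N5 = 1; N17 = 1

N1 = e OR b = 1 OR 0 = 1
N3 = e AND c = 1 AND 1 = 1
N4 = N1 OR N3 = 1 OR 1 = 1
N5 = N4 AND c AND a = 1 AND 1 AND 1 = 1
N12 = NOT N5 = NOT 1 = 0
N17 = N12 XOR N1 = 0 XOR 1 = 1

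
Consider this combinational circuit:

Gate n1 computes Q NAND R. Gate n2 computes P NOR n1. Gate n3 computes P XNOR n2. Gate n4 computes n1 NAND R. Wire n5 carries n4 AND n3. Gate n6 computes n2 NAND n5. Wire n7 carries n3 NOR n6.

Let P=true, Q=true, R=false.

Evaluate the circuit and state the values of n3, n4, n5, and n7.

n3 = false; n4 = true; n5 = false; n7 = false

n1 = Q NAND R = true NAND false = true
n2 = P NOR n1 = true NOR true = false
n3 = P XNOR n2 = true XNOR false = false
n4 = n1 NAND R = true NAND false = true
n5 = n4 AND n3 = true AND false = false
n6 = n2 NAND n5 = false NAND false = true
n7 = n3 NOR n6 = false NOR true = false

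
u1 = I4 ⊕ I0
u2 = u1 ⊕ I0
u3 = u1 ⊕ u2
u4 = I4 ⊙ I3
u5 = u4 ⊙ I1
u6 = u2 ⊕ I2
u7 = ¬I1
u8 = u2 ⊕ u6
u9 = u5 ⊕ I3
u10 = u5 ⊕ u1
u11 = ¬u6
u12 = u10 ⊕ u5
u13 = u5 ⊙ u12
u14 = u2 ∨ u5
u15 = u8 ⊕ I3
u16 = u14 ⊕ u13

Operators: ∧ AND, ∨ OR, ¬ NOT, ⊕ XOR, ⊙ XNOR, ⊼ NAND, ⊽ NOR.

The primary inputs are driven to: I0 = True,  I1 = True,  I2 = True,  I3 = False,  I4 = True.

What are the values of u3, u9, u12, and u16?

u3 = True  u9 = False  u12 = False  u16 = False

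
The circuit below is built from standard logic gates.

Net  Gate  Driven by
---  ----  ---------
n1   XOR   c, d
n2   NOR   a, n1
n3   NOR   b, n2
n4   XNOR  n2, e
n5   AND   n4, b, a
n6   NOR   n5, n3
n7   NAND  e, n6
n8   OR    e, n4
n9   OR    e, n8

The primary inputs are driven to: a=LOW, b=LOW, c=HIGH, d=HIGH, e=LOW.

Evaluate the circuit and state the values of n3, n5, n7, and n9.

n1 = c XOR d = HIGH XOR HIGH = LOW
n2 = a NOR n1 = LOW NOR LOW = HIGH
n3 = b NOR n2 = LOW NOR HIGH = LOW
n4 = n2 XNOR e = HIGH XNOR LOW = LOW
n5 = n4 AND b AND a = LOW AND LOW AND LOW = LOW
n6 = n5 NOR n3 = LOW NOR LOW = HIGH
n7 = e NAND n6 = LOW NAND HIGH = HIGH
n8 = e OR n4 = LOW OR LOW = LOW
n9 = e OR n8 = LOW OR LOW = LOW

n3 = LOW, n5 = LOW, n7 = HIGH, n9 = LOW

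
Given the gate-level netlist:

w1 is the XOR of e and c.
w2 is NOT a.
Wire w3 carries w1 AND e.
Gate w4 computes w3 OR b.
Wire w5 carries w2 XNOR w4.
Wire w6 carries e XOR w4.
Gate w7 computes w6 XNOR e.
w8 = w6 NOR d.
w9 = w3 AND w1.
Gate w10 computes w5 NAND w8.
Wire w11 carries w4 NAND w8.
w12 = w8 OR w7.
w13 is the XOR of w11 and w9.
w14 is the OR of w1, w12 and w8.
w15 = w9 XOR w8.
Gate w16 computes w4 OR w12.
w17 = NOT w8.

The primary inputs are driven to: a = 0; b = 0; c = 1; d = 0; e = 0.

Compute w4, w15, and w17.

w4 = 0; w15 = 1; w17 = 0

w1 = e XOR c = 0 XOR 1 = 1
w3 = w1 AND e = 1 AND 0 = 0
w4 = w3 OR b = 0 OR 0 = 0
w6 = e XOR w4 = 0 XOR 0 = 0
w8 = w6 NOR d = 0 NOR 0 = 1
w9 = w3 AND w1 = 0 AND 1 = 0
w15 = w9 XOR w8 = 0 XOR 1 = 1
w17 = NOT w8 = NOT 1 = 0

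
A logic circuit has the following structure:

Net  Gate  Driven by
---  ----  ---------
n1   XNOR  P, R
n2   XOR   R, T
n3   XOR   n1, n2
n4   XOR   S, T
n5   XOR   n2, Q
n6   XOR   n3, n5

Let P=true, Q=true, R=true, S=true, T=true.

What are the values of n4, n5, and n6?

n4 = false, n5 = true, n6 = false

n1 = P XNOR R = true XNOR true = true
n2 = R XOR T = true XOR true = false
n3 = n1 XOR n2 = true XOR false = true
n4 = S XOR T = true XOR true = false
n5 = n2 XOR Q = false XOR true = true
n6 = n3 XOR n5 = true XOR true = false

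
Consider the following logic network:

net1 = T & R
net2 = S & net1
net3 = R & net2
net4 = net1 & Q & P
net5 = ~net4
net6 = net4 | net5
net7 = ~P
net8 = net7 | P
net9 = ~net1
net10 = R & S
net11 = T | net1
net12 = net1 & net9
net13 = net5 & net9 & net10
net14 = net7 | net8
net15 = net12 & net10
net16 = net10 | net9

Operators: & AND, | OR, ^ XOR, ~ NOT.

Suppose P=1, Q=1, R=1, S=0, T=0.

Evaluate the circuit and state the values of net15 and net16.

net1 = T AND R = 0 AND 1 = 0
net9 = NOT net1 = NOT 0 = 1
net10 = R AND S = 1 AND 0 = 0
net12 = net1 AND net9 = 0 AND 1 = 0
net15 = net12 AND net10 = 0 AND 0 = 0
net16 = net10 OR net9 = 0 OR 1 = 1

net15 = 0, net16 = 1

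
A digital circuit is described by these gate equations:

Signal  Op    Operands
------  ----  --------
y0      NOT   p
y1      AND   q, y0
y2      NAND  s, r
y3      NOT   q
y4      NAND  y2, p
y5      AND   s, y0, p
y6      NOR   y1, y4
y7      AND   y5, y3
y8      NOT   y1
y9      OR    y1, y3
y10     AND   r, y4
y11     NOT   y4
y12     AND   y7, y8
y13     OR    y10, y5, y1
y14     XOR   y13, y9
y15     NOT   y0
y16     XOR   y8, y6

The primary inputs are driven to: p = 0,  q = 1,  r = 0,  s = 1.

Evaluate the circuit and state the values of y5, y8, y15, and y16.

y5 = 0, y8 = 0, y15 = 0, y16 = 0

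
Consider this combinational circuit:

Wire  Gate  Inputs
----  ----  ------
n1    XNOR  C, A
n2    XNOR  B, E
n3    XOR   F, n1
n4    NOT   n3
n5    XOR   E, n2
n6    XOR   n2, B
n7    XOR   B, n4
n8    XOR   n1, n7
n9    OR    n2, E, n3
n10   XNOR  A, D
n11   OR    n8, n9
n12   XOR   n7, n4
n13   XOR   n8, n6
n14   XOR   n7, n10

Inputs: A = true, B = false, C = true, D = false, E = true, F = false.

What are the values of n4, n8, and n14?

n4 = false; n8 = true; n14 = false

n1 = C XNOR A = true XNOR true = true
n3 = F XOR n1 = false XOR true = true
n4 = NOT n3 = NOT true = false
n7 = B XOR n4 = false XOR false = false
n8 = n1 XOR n7 = true XOR false = true
n10 = A XNOR D = true XNOR false = false
n14 = n7 XOR n10 = false XOR false = false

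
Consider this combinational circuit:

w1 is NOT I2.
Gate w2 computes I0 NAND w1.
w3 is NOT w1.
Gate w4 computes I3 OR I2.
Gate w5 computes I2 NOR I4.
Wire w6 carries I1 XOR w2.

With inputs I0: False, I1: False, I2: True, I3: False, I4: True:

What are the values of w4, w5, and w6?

w1 = NOT I2 = NOT True = False
w2 = I0 NAND w1 = False NAND False = True
w4 = I3 OR I2 = False OR True = True
w5 = I2 NOR I4 = True NOR True = False
w6 = I1 XOR w2 = False XOR True = True

w4 = True; w5 = False; w6 = True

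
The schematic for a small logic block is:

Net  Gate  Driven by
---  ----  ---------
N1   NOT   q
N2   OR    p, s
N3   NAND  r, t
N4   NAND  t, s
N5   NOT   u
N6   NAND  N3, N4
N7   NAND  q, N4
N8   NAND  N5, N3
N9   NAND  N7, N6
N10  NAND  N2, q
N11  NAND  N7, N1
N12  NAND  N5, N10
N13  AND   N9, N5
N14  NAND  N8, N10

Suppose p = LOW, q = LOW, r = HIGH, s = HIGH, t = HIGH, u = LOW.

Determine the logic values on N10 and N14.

N2 = p OR s = LOW OR HIGH = HIGH
N3 = r NAND t = HIGH NAND HIGH = LOW
N5 = NOT u = NOT LOW = HIGH
N8 = N5 NAND N3 = HIGH NAND LOW = HIGH
N10 = N2 NAND q = HIGH NAND LOW = HIGH
N14 = N8 NAND N10 = HIGH NAND HIGH = LOW

N10 = HIGH; N14 = LOW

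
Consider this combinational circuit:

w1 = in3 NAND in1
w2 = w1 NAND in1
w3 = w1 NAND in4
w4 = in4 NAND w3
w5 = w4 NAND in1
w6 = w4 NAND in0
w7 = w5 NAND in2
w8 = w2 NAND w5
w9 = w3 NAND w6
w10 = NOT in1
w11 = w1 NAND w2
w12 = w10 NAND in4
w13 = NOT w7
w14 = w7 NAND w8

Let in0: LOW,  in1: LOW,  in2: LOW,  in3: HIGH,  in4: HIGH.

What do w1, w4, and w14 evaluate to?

w1 = HIGH; w4 = HIGH; w14 = HIGH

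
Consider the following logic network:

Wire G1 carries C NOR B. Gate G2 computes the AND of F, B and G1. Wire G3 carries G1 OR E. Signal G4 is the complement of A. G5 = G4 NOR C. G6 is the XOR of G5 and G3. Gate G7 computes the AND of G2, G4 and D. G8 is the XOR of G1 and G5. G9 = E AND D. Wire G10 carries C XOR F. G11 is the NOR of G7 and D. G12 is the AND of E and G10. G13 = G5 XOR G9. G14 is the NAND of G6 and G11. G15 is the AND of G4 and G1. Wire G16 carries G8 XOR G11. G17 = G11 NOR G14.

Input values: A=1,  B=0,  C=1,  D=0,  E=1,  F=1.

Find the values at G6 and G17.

G1 = C NOR B = 1 NOR 0 = 0
G2 = F AND B AND G1 = 1 AND 0 AND 0 = 0
G3 = G1 OR E = 0 OR 1 = 1
G4 = NOT A = NOT 1 = 0
G5 = G4 NOR C = 0 NOR 1 = 0
G6 = G5 XOR G3 = 0 XOR 1 = 1
G7 = G2 AND G4 AND D = 0 AND 0 AND 0 = 0
G11 = G7 NOR D = 0 NOR 0 = 1
G14 = G6 NAND G11 = 1 NAND 1 = 0
G17 = G11 NOR G14 = 1 NOR 0 = 0

G6 = 1, G17 = 0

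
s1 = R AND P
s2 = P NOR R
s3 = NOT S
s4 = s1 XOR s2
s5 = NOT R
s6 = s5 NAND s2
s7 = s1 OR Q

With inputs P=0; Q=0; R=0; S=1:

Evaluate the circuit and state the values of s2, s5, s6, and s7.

s2 = 1  s5 = 1  s6 = 0  s7 = 0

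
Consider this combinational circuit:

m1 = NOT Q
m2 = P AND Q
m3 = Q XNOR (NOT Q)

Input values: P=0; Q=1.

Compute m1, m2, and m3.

m1 = NOT 1 = 0
m2 = 0 AND 1 = 0
m3 = 1 XNOR (NOT 1) = 0

m1 = 0; m2 = 0; m3 = 0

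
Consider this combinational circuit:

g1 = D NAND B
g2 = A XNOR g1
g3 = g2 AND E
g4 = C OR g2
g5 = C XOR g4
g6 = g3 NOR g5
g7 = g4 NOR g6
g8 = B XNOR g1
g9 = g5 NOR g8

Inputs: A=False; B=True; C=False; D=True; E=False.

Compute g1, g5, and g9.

g1 = False; g5 = True; g9 = False

g1 = D NAND B = True NAND True = False
g2 = A XNOR g1 = False XNOR False = True
g4 = C OR g2 = False OR True = True
g5 = C XOR g4 = False XOR True = True
g8 = B XNOR g1 = True XNOR False = False
g9 = g5 NOR g8 = True NOR False = False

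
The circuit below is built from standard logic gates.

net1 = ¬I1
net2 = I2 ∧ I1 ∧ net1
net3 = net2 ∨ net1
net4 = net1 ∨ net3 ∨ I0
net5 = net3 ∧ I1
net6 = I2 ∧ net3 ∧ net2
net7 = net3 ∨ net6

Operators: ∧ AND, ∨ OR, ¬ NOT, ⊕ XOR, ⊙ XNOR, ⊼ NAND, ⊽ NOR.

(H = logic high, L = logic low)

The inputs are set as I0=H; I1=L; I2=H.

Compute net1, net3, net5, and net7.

net1 = NOT I1 = NOT L = H
net2 = I2 AND I1 AND net1 = H AND L AND H = L
net3 = net2 OR net1 = L OR H = H
net5 = net3 AND I1 = H AND L = L
net6 = I2 AND net3 AND net2 = H AND H AND L = L
net7 = net3 OR net6 = H OR L = H

net1 = H  net3 = H  net5 = L  net7 = H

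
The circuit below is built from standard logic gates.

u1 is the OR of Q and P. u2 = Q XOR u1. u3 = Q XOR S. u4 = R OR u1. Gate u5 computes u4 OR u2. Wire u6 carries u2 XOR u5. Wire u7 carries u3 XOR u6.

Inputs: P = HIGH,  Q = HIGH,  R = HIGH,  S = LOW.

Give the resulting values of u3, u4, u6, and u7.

u3 = HIGH, u4 = HIGH, u6 = HIGH, u7 = LOW

u1 = Q OR P = HIGH OR HIGH = HIGH
u2 = Q XOR u1 = HIGH XOR HIGH = LOW
u3 = Q XOR S = HIGH XOR LOW = HIGH
u4 = R OR u1 = HIGH OR HIGH = HIGH
u5 = u4 OR u2 = HIGH OR LOW = HIGH
u6 = u2 XOR u5 = LOW XOR HIGH = HIGH
u7 = u3 XOR u6 = HIGH XOR HIGH = LOW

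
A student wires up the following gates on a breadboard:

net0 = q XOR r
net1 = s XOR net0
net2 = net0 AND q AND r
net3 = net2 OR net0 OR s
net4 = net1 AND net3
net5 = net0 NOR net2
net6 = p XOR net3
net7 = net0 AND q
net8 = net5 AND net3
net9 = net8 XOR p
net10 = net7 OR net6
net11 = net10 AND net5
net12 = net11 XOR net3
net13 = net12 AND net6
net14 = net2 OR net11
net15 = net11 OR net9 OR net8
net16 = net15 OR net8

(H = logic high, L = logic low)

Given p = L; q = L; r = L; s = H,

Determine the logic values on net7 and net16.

net0 = q XOR r = L XOR L = L
net2 = net0 AND q AND r = L AND L AND L = L
net3 = net2 OR net0 OR s = L OR L OR H = H
net5 = net0 NOR net2 = L NOR L = H
net6 = p XOR net3 = L XOR H = H
net7 = net0 AND q = L AND L = L
net8 = net5 AND net3 = H AND H = H
net9 = net8 XOR p = H XOR L = H
net10 = net7 OR net6 = L OR H = H
net11 = net10 AND net5 = H AND H = H
net15 = net11 OR net9 OR net8 = H OR H OR H = H
net16 = net15 OR net8 = H OR H = H

net7 = L, net16 = H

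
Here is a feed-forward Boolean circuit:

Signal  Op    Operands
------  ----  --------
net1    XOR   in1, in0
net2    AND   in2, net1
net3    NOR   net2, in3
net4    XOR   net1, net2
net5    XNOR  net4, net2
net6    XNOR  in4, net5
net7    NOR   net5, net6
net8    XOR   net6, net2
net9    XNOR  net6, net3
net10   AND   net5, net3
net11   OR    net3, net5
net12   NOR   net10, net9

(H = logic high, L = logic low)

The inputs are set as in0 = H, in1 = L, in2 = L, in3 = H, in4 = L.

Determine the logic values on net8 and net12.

net1 = in1 XOR in0 = L XOR H = H
net2 = in2 AND net1 = L AND H = L
net3 = net2 NOR in3 = L NOR H = L
net4 = net1 XOR net2 = H XOR L = H
net5 = net4 XNOR net2 = H XNOR L = L
net6 = in4 XNOR net5 = L XNOR L = H
net8 = net6 XOR net2 = H XOR L = H
net9 = net6 XNOR net3 = H XNOR L = L
net10 = net5 AND net3 = L AND L = L
net12 = net10 NOR net9 = L NOR L = H

net8 = H, net12 = H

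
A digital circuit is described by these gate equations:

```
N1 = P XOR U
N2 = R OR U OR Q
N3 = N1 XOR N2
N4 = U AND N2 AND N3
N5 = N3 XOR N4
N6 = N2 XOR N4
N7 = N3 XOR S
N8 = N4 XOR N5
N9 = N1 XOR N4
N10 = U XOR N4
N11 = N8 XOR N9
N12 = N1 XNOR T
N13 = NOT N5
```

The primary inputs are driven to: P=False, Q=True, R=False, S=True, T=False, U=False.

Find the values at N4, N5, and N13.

N1 = P XOR U = False XOR False = False
N2 = R OR U OR Q = False OR False OR True = True
N3 = N1 XOR N2 = False XOR True = True
N4 = U AND N2 AND N3 = False AND True AND True = False
N5 = N3 XOR N4 = True XOR False = True
N13 = NOT N5 = NOT True = False

N4 = False; N5 = True; N13 = False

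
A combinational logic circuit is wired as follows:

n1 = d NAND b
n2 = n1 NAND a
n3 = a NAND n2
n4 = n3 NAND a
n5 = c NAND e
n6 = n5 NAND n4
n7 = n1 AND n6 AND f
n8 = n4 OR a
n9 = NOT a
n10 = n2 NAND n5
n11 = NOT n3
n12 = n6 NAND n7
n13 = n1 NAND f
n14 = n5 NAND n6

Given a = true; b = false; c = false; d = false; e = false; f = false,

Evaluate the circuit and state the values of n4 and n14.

n4 = false  n14 = false

n1 = d NAND b = false NAND false = true
n2 = n1 NAND a = true NAND true = false
n3 = a NAND n2 = true NAND false = true
n4 = n3 NAND a = true NAND true = false
n5 = c NAND e = false NAND false = true
n6 = n5 NAND n4 = true NAND false = true
n14 = n5 NAND n6 = true NAND true = false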